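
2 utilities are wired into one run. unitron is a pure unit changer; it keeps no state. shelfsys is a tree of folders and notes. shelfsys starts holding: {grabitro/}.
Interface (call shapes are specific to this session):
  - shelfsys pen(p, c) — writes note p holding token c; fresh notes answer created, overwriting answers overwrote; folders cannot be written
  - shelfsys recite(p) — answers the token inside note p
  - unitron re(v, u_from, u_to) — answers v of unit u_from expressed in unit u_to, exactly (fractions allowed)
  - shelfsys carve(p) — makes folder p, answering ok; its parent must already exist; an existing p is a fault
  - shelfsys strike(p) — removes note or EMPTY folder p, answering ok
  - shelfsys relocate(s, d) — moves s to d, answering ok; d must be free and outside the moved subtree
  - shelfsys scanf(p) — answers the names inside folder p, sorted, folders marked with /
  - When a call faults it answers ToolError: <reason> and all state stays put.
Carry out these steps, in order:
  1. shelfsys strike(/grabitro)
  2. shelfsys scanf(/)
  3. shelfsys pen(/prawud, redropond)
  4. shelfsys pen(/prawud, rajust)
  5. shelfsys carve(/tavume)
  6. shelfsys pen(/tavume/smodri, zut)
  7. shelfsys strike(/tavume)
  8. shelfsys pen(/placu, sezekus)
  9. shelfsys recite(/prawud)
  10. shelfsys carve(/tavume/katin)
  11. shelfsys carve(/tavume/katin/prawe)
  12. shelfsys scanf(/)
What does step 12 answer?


# 1. shelfsys strike(p='/grabitro') -> ok
# 2. shelfsys scanf(p='/') -> []
# 3. shelfsys pen(p='/prawud', c='redropond') -> created
# 4. shelfsys pen(p='/prawud', c='rajust') -> overwrote
# 5. shelfsys carve(p='/tavume') -> ok
# 6. shelfsys pen(p='/tavume/smodri', c='zut') -> created
# 7. shelfsys strike(p='/tavume') -> ToolError: not empty
# 8. shelfsys pen(p='/placu', c='sezekus') -> created
# 9. shelfsys recite(p='/prawud') -> rajust
# 10. shelfsys carve(p='/tavume/katin') -> ok
# 11. shelfsys carve(p='/tavume/katin/prawe') -> ok
# 12. shelfsys scanf(p='/') -> [placu, prawud, tavume/]

Answer: [placu, prawud, tavume/]


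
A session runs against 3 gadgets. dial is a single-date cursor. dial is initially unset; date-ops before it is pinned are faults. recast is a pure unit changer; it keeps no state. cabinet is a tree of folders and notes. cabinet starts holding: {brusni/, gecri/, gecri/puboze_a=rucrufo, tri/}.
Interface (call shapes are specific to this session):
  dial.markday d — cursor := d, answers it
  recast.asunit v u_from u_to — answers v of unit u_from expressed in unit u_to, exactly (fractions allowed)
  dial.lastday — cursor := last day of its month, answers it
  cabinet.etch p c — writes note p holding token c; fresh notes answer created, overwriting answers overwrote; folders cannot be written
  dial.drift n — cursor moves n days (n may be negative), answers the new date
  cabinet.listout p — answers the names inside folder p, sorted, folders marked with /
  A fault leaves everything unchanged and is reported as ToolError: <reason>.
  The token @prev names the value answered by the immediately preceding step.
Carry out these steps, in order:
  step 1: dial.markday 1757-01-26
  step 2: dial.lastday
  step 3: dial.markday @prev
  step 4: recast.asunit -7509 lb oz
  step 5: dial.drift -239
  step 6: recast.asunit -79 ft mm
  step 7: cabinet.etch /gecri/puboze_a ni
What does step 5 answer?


Answer: 1756-06-06

Derivation:
> dial.markday d='1757-01-26'
  1757-01-26
> dial.lastday
  1757-01-31
> dial.markday d='@prev'
  1757-01-31
> recast.asunit v='-7509' u_from='lb' u_to='oz'
  -120144
> dial.drift n='-239'
  1756-06-06
> recast.asunit v='-79' u_from='ft' u_to='mm'
  -120396/5
> cabinet.etch p='/gecri/puboze_a' c='ni'
  overwrote


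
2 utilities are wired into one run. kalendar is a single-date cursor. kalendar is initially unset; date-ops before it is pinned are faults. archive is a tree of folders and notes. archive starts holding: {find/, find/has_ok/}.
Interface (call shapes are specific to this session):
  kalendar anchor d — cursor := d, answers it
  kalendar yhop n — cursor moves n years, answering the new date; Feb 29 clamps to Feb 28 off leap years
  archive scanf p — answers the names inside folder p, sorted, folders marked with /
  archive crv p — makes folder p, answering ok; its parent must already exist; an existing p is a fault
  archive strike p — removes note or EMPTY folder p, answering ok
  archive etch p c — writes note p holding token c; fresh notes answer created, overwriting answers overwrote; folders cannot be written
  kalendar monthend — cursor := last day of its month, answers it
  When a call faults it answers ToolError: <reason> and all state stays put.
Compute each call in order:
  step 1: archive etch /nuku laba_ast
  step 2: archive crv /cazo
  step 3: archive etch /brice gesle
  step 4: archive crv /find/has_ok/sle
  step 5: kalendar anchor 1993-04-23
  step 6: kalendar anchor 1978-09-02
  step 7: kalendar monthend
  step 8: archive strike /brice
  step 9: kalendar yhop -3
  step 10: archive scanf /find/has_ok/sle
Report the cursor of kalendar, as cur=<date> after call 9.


I try archive etch(p: /nuku, c: laba_ast), and get created.
Invoking archive crv(p: /cazo), which returns ok.
I invoke archive etch(p: /brice, c: gesle), → created.
Then archive crv(p: /find/has_ok/sle), and get ok.
I invoke kalendar anchor(d: 1993-04-23), and get 1993-04-23.
Then kalendar anchor(d: 1978-09-02), and observe 1978-09-02.
Calling kalendar monthend(), yielding 1978-09-30.
I call archive strike(p: /brice), and observe ok.
I use kalendar yhop(n: -3): 1975-09-30.
Next I call archive scanf(p: /find/has_ok/sle), and get [].

Answer: cur=1975-09-30


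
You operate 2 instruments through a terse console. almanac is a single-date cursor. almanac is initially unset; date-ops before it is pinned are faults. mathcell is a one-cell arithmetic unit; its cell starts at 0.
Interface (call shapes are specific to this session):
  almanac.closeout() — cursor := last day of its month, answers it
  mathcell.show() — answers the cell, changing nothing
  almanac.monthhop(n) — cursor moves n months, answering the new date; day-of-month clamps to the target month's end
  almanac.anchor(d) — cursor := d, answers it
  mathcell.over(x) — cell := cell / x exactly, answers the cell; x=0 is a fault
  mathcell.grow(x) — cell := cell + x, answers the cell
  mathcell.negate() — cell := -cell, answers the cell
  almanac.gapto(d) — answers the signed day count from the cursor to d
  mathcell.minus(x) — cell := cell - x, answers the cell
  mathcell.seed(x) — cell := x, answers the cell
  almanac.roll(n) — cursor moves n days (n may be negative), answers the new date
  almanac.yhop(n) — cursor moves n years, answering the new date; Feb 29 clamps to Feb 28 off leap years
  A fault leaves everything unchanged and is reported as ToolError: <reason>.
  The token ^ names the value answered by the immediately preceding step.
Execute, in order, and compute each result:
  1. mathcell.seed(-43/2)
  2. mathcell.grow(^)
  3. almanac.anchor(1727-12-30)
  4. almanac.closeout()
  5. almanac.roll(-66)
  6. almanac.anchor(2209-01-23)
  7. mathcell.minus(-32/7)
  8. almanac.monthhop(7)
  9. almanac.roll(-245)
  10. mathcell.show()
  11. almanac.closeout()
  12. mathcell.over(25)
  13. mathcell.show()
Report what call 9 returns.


Answer: 2208-12-21

Derivation:
I call mathcell.seed with -43/2: -43/2.
Invoking mathcell.grow with ^, giving -43.
Invoking almanac.anchor with 1727-12-30, → 1727-12-30.
Next I call almanac.closeout(), yielding 1727-12-31.
Invoking almanac.roll with -66, which returns 1727-10-26.
Calling almanac.anchor with 2209-01-23, and get 2209-01-23.
Next I call mathcell.minus with -32/7, and observe -269/7.
I run almanac.monthhop with 7, and see 2209-08-23.
I run almanac.roll with -245: 2208-12-21.
I run mathcell.show(), — result: -269/7.
Then almanac.closeout, and get 2208-12-31.
I use mathcell.over with 25, which returns -269/175.
Calling mathcell.show, — result: -269/175.


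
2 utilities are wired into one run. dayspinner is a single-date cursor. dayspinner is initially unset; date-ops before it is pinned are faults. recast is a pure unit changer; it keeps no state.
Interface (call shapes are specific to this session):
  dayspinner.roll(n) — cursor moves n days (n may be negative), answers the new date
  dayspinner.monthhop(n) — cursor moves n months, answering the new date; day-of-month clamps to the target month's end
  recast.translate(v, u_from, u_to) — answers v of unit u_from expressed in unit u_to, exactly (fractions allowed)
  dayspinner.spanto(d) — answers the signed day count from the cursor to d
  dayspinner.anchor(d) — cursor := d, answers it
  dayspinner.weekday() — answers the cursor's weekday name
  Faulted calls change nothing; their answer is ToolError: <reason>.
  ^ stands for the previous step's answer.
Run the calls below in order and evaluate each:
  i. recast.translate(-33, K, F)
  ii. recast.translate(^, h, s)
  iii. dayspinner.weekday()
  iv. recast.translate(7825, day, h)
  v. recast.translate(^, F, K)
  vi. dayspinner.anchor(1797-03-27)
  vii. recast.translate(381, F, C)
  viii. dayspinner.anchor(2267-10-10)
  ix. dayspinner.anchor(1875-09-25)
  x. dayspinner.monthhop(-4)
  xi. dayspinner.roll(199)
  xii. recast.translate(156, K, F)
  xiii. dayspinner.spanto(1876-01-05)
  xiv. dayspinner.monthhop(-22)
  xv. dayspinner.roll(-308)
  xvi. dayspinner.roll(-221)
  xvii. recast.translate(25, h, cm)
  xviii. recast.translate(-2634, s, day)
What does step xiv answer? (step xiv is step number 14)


Act: recast.translate[v='-33'; u_from='K'; u_to='F']
Obs: -51907/100
Act: recast.translate[v='^'; u_from='h'; u_to='s']
Obs: -1868652
Act: dayspinner.weekday[]
Obs: ToolError: no date set
Act: recast.translate[v='7825'; u_from='day'; u_to='h']
Obs: 187800
Act: recast.translate[v='^'; u_from='F'; u_to='K']
Obs: 18825967/180
Act: dayspinner.anchor[d='1797-03-27']
Obs: 1797-03-27
Act: recast.translate[v='381'; u_from='F'; u_to='C']
Obs: 1745/9
Act: dayspinner.anchor[d='2267-10-10']
Obs: 2267-10-10
Act: dayspinner.anchor[d='1875-09-25']
Obs: 1875-09-25
Act: dayspinner.monthhop[n='-4']
Obs: 1875-05-25
Act: dayspinner.roll[n='199']
Obs: 1875-12-10
Act: recast.translate[v='156'; u_from='K'; u_to='F']
Obs: -17887/100
Act: dayspinner.spanto[d='1876-01-05']
Obs: 26
Act: dayspinner.monthhop[n='-22']
Obs: 1874-02-10
Act: dayspinner.roll[n='-308']
Obs: 1873-04-08
Act: dayspinner.roll[n='-221']
Obs: 1872-08-30
Act: recast.translate[v='25'; u_from='h'; u_to='cm']
Obs: ToolError: incompatible units
Act: recast.translate[v='-2634'; u_from='s'; u_to='day']
Obs: -439/14400

Answer: 1874-02-10


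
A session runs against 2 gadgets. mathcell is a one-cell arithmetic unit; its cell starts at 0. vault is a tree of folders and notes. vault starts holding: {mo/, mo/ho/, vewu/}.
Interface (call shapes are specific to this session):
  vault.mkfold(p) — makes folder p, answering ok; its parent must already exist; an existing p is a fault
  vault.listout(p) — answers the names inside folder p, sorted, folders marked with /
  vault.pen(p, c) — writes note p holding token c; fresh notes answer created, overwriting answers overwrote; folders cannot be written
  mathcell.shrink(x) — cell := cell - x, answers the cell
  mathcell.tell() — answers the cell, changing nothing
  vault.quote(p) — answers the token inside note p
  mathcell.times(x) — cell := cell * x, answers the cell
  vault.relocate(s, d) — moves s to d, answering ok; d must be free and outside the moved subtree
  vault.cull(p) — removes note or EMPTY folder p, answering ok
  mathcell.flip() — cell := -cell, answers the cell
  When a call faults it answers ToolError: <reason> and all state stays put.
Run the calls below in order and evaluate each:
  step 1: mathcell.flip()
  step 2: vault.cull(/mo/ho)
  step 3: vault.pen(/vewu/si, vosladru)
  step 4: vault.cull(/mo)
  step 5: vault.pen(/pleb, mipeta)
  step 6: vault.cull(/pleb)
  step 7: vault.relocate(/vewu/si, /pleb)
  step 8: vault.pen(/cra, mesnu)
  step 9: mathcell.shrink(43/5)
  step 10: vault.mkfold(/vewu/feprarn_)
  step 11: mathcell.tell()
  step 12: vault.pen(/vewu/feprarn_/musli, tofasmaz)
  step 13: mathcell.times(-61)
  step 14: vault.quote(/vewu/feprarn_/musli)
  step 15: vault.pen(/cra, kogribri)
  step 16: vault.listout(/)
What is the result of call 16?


·→ mathcell.flip()
·← 0
·→ vault.cull(p='/mo/ho')
·← ok
·→ vault.pen(p='/vewu/si', c='vosladru')
·← created
·→ vault.cull(p='/mo')
·← ok
·→ vault.pen(p='/pleb', c='mipeta')
·← created
·→ vault.cull(p='/pleb')
·← ok
·→ vault.relocate(s='/vewu/si', d='/pleb')
·← ok
·→ vault.pen(p='/cra', c='mesnu')
·← created
·→ mathcell.shrink(x='43/5')
·← -43/5
·→ vault.mkfold(p='/vewu/feprarn_')
·← ok
·→ mathcell.tell()
·← -43/5
·→ vault.pen(p='/vewu/feprarn_/musli', c='tofasmaz')
·← created
·→ mathcell.times(x='-61')
·← 2623/5
·→ vault.quote(p='/vewu/feprarn_/musli')
·← tofasmaz
·→ vault.pen(p='/cra', c='kogribri')
·← overwrote
·→ vault.listout(p='/')
·← [cra, pleb, vewu/]

Answer: [cra, pleb, vewu/]


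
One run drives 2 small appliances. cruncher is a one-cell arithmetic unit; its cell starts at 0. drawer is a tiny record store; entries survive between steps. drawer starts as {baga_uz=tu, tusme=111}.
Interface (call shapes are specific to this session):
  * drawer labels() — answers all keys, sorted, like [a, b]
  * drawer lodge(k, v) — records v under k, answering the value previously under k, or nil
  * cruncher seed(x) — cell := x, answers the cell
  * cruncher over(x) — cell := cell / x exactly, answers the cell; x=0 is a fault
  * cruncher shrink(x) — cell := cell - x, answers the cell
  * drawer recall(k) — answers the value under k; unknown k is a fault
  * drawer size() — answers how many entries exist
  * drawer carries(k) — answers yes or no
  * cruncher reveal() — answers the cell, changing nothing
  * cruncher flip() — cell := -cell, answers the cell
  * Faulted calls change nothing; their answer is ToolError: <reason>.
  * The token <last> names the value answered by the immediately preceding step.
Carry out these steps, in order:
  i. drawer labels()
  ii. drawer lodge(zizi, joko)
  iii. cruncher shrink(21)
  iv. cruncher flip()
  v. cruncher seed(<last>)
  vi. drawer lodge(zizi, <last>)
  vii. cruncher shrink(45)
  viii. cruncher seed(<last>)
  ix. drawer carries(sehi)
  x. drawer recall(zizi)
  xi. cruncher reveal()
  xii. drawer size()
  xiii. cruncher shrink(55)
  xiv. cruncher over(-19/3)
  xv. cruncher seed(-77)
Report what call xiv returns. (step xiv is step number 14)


Next I call drawer labels, and observe [baga_uz, tusme].
I call drawer lodge on k='zizi', v='joko', and see nil.
Next I call cruncher shrink on x='21', and get -21.
Now I run cruncher flip, giving 21.
I try cruncher seed on x='<last>', and observe 21.
I use drawer lodge on k='zizi', v='<last>', yielding joko.
Then cruncher shrink on x='45', yielding -24.
I run cruncher seed on x='<last>': -24.
I call drawer carries on k='sehi', and see no.
I invoke drawer recall on k='zizi', and observe 21.
I invoke cruncher reveal(), and get -24.
Now I run drawer size, which returns 3.
Now I run cruncher shrink on x='55', → -79.
I call cruncher over on x='-19/3', and observe 237/19.
I use cruncher seed on x='-77': -77.

Answer: 237/19


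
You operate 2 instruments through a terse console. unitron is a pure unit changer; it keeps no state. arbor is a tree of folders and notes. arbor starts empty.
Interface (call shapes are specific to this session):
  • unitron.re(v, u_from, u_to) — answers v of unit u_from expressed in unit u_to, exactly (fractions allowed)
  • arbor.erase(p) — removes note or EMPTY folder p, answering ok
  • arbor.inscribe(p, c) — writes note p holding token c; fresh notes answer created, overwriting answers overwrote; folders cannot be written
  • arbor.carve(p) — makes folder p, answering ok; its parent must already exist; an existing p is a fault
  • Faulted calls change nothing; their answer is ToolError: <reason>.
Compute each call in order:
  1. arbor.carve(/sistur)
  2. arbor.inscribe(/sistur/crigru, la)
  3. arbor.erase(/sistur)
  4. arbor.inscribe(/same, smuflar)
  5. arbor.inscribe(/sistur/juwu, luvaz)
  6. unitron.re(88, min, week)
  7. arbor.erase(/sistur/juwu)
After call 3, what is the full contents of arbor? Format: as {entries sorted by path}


Answer: {sistur/, sistur/crigru=la}

Derivation:
>>> arbor.carve p: /sistur
:: ok
>>> arbor.inscribe p: /sistur/crigru c: la
:: created
>>> arbor.erase p: /sistur
:: ToolError: not empty
>>> arbor.inscribe p: /same c: smuflar
:: created
>>> arbor.inscribe p: /sistur/juwu c: luvaz
:: created
>>> unitron.re v: 88 u_from: min u_to: week
:: 11/1260
>>> arbor.erase p: /sistur/juwu
:: ok


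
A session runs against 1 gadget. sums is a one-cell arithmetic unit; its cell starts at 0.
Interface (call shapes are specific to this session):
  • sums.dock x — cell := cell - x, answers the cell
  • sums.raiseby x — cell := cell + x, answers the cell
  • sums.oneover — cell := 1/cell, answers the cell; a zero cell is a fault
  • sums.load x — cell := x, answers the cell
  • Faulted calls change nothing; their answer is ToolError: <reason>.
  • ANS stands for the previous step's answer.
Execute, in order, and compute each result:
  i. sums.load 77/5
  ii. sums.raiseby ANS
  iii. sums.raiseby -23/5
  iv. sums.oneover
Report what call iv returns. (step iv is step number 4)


Answer: 5/131

Derivation:
Now I run sums.load passing x=77/5, → 77/5.
Invoking sums.raiseby passing x=ANS, and get 154/5.
Next I call sums.raiseby passing x=-23/5, giving 131/5.
Then sums.oneover(), giving 5/131.


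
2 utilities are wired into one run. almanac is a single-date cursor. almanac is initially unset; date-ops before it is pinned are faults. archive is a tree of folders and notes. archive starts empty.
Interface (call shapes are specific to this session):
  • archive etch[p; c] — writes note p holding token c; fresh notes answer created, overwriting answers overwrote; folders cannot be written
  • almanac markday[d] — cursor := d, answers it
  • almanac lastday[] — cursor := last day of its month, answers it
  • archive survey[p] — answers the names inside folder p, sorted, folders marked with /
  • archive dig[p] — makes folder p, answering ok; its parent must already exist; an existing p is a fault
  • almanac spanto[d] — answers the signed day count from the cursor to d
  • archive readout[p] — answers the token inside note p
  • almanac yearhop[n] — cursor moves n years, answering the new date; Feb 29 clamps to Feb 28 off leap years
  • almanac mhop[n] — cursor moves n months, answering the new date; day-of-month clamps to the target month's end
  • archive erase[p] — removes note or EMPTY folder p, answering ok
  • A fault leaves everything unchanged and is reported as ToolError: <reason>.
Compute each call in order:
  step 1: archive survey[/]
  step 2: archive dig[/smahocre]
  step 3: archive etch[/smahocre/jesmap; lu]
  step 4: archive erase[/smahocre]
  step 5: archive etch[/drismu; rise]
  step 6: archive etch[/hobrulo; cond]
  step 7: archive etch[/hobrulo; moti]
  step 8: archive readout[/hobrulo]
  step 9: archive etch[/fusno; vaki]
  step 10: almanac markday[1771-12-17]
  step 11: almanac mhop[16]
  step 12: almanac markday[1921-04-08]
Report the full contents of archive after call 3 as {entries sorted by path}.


~$ archive survey p→/
[out] []
~$ archive dig p→/smahocre
[out] ok
~$ archive etch p→/smahocre/jesmap c→lu
[out] created
~$ archive erase p→/smahocre
[out] ToolError: not empty
~$ archive etch p→/drismu c→rise
[out] created
~$ archive etch p→/hobrulo c→cond
[out] created
~$ archive etch p→/hobrulo c→moti
[out] overwrote
~$ archive readout p→/hobrulo
[out] moti
~$ archive etch p→/fusno c→vaki
[out] created
~$ almanac markday d→1771-12-17
[out] 1771-12-17
~$ almanac mhop n→16
[out] 1773-04-17
~$ almanac markday d→1921-04-08
[out] 1921-04-08

Answer: {smahocre/, smahocre/jesmap=lu}


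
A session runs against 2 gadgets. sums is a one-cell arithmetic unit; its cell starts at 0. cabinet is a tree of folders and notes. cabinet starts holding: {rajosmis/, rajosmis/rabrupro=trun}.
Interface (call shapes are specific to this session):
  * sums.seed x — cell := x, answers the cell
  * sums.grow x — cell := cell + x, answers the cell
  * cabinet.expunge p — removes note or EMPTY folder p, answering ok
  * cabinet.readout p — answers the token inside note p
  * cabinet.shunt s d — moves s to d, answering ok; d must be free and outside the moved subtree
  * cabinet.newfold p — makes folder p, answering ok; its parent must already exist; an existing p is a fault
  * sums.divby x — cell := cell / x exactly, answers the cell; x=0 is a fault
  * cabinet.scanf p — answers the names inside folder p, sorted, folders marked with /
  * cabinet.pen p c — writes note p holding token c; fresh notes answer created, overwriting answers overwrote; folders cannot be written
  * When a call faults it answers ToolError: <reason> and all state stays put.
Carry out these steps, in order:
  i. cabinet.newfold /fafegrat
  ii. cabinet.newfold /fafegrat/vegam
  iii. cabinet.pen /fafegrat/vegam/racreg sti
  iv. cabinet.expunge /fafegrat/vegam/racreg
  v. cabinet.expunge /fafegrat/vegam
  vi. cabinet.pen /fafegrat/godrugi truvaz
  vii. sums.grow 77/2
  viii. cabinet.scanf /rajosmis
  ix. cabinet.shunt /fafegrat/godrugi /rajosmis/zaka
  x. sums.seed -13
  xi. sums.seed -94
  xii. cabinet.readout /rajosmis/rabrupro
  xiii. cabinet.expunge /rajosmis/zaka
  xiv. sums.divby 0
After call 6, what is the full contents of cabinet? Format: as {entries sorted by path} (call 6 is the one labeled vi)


Answer: {fafegrat/, fafegrat/godrugi=truvaz, rajosmis/, rajosmis/rabrupro=trun}

Derivation:
·→ newfold(p='/fafegrat')
·← ok
·→ newfold(p='/fafegrat/vegam')
·← ok
·→ pen(p='/fafegrat/vegam/racreg', c='sti')
·← created
·→ expunge(p='/fafegrat/vegam/racreg')
·← ok
·→ expunge(p='/fafegrat/vegam')
·← ok
·→ pen(p='/fafegrat/godrugi', c='truvaz')
·← created
·→ grow(x='77/2')
·← 77/2
·→ scanf(p='/rajosmis')
·← [rabrupro]
·→ shunt(s='/fafegrat/godrugi', d='/rajosmis/zaka')
·← ok
·→ seed(x='-13')
·← -13
·→ seed(x='-94')
·← -94
·→ readout(p='/rajosmis/rabrupro')
·← trun
·→ expunge(p='/rajosmis/zaka')
·← ok
·→ divby(x='0')
·← ToolError: division by zero


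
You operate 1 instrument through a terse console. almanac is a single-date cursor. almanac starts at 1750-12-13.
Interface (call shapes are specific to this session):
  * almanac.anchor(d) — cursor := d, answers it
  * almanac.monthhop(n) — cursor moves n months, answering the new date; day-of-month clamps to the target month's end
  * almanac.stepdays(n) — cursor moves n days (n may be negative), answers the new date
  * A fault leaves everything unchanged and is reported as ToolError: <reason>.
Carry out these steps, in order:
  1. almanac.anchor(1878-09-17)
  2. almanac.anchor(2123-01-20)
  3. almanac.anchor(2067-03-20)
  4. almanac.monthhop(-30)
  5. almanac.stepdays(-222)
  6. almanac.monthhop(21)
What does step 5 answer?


CALL almanac.anchor[d='1878-09-17']
RET  1878-09-17
CALL almanac.anchor[d='2123-01-20']
RET  2123-01-20
CALL almanac.anchor[d='2067-03-20']
RET  2067-03-20
CALL almanac.monthhop[n='-30']
RET  2064-09-20
CALL almanac.stepdays[n='-222']
RET  2064-02-11
CALL almanac.monthhop[n='21']
RET  2065-11-11

Answer: 2064-02-11


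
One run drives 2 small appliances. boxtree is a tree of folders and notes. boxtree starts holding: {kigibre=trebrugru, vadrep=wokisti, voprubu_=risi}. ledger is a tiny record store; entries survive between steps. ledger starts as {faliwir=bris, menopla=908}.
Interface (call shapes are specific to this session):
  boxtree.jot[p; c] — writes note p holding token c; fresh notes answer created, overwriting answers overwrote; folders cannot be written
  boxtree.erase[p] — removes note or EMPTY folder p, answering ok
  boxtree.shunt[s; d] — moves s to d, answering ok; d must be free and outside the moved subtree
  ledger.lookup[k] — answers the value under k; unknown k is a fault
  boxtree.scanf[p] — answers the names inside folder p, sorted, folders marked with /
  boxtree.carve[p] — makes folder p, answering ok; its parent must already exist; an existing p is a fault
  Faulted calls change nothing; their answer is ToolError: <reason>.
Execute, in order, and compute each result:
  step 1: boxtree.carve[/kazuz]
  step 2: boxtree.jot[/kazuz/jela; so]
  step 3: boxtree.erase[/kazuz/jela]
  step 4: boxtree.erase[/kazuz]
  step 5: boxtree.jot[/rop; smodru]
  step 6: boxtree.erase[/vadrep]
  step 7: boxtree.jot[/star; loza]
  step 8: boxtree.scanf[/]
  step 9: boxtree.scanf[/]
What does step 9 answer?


$ boxtree.carve p: /kazuz
= ok
$ boxtree.jot p: /kazuz/jela c: so
= created
$ boxtree.erase p: /kazuz/jela
= ok
$ boxtree.erase p: /kazuz
= ok
$ boxtree.jot p: /rop c: smodru
= created
$ boxtree.erase p: /vadrep
= ok
$ boxtree.jot p: /star c: loza
= created
$ boxtree.scanf p: /
= [kigibre, rop, star, voprubu_]
$ boxtree.scanf p: /
= [kigibre, rop, star, voprubu_]

Answer: [kigibre, rop, star, voprubu_]


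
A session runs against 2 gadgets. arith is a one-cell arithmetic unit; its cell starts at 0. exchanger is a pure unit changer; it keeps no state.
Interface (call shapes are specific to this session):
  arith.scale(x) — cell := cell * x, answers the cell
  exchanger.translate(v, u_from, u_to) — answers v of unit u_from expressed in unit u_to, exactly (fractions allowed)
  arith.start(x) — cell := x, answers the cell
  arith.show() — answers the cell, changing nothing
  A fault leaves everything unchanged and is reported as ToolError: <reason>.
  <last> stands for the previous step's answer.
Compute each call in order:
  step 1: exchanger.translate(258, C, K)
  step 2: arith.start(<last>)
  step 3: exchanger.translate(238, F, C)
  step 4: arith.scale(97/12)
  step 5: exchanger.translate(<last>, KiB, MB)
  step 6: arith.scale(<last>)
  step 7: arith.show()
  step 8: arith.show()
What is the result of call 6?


Answer: 117976449529/6250000

Derivation:
I try translate(258, C, K), and observe 10623/20.
I call start(<last>): 10623/20.
I invoke translate(238, F, C), giving 1030/9.
Calling scale(97/12), which returns 343477/80.
I try translate(<last>, KiB, MB), → 343477/78125.
I try scale(<last>), and observe 117976449529/6250000.
Now I run show, and observe 117976449529/6250000.
Invoking show, giving 117976449529/6250000.


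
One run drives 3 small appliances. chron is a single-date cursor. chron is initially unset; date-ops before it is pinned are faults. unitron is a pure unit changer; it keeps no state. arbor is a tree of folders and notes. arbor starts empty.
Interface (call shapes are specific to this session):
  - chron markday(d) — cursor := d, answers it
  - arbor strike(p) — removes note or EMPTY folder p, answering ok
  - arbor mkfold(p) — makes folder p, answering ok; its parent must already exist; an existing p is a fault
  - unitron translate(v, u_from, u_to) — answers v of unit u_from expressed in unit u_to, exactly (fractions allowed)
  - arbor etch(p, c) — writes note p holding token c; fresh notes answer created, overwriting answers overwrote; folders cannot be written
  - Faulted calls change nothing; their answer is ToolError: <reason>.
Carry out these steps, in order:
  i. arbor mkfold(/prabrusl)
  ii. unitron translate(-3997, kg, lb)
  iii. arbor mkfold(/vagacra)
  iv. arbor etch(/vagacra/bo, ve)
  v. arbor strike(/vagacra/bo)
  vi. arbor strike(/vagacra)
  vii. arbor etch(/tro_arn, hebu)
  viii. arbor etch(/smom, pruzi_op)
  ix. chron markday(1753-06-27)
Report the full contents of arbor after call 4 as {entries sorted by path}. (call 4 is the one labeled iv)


·→ arbor mkfold(p→/prabrusl)
·← ok
·→ unitron translate(v→-3997, u_from→kg, u_to→lb)
·← -57100000000/6479891
·→ arbor mkfold(p→/vagacra)
·← ok
·→ arbor etch(p→/vagacra/bo, c→ve)
·← created
·→ arbor strike(p→/vagacra/bo)
·← ok
·→ arbor strike(p→/vagacra)
·← ok
·→ arbor etch(p→/tro_arn, c→hebu)
·← created
·→ arbor etch(p→/smom, c→pruzi_op)
·← created
·→ chron markday(d→1753-06-27)
·← 1753-06-27

Answer: {prabrusl/, vagacra/, vagacra/bo=ve}


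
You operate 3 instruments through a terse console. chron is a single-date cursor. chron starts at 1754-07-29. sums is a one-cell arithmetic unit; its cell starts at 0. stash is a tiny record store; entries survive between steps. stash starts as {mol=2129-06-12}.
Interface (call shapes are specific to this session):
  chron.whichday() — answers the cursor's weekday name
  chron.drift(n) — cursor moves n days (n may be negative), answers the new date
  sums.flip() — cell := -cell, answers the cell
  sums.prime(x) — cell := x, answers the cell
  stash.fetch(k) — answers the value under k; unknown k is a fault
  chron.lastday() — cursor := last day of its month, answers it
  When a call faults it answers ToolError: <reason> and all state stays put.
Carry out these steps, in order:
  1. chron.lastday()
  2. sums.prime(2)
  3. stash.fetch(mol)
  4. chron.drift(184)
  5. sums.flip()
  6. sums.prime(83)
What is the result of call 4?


Answer: 1755-01-31

Derivation:
Then lastday: 1754-07-31.
I use prime using x=2, yielding 2.
Invoking fetch using k=mol, → 2129-06-12.
Now I run drift using n=184, → 1755-01-31.
I try flip, — result: -2.
Invoking prime using x=83, and see 83.


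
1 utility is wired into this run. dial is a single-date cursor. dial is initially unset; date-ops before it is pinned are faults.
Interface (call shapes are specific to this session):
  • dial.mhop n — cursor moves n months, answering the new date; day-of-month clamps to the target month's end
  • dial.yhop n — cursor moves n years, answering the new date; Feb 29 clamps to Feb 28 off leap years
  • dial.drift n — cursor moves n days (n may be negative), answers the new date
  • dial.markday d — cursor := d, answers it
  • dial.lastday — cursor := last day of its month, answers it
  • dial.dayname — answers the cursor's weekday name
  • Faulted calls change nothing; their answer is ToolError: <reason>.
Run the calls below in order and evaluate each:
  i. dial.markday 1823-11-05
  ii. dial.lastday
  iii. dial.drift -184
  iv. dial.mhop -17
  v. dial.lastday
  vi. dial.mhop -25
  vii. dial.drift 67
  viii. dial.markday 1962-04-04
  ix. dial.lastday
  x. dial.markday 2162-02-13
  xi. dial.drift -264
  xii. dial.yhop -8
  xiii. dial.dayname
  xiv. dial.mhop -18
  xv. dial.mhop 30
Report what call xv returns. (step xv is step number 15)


Answer: 2154-05-25

Derivation:
% dial.markday(1823-11-05) : 1823-11-05
% dial.lastday() : 1823-11-30
% dial.drift(-184) : 1823-05-30
% dial.mhop(-17) : 1821-12-30
% dial.lastday() : 1821-12-31
% dial.mhop(-25) : 1819-11-30
% dial.drift(67) : 1820-02-05
% dial.markday(1962-04-04) : 1962-04-04
% dial.lastday() : 1962-04-30
% dial.markday(2162-02-13) : 2162-02-13
% dial.drift(-264) : 2161-05-25
% dial.yhop(-8) : 2153-05-25
% dial.dayname() : Friday
% dial.mhop(-18) : 2151-11-25
% dial.mhop(30) : 2154-05-25


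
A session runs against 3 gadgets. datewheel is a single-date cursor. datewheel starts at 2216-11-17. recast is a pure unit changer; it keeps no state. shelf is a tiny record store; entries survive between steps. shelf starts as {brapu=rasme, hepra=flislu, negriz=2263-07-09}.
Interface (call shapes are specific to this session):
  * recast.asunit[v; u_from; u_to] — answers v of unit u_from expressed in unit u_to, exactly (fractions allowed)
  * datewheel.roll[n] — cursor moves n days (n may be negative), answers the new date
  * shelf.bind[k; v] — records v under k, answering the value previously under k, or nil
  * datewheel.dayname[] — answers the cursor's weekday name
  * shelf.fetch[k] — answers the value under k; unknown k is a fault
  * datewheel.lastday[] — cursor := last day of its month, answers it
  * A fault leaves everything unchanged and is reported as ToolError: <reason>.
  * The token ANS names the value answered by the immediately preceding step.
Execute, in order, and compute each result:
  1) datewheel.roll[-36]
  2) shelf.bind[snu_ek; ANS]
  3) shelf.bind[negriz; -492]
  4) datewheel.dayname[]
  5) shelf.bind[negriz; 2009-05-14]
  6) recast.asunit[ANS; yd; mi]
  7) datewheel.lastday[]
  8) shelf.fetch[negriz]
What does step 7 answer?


% 1. datewheel.roll(n=-36) -> 2216-10-12
% 2. shelf.bind(k=snu_ek, v=ANS) -> nil
% 3. shelf.bind(k=negriz, v=-492) -> 2263-07-09
% 4. datewheel.dayname() -> Saturday
% 5. shelf.bind(k=negriz, v=2009-05-14) -> -492
% 6. recast.asunit(v=ANS, u_from=yd, u_to=mi) -> -123/440
% 7. datewheel.lastday() -> 2216-10-31
% 8. shelf.fetch(k=negriz) -> 2009-05-14

Answer: 2216-10-31


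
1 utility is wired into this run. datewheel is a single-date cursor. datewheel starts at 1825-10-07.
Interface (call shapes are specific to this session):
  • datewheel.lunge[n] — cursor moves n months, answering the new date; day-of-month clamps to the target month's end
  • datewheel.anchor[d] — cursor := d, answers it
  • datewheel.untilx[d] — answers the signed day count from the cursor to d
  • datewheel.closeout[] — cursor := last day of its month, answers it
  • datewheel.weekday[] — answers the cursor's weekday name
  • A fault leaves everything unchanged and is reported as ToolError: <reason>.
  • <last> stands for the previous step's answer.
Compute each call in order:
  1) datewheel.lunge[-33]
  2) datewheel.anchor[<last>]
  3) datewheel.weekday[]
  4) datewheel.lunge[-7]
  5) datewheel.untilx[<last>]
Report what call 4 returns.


% lunge n: -33
:: 1823-01-07
% anchor d: <last>
:: 1823-01-07
% weekday
:: Tuesday
% lunge n: -7
:: 1822-06-07
% untilx d: <last>
:: 0

Answer: 1822-06-07


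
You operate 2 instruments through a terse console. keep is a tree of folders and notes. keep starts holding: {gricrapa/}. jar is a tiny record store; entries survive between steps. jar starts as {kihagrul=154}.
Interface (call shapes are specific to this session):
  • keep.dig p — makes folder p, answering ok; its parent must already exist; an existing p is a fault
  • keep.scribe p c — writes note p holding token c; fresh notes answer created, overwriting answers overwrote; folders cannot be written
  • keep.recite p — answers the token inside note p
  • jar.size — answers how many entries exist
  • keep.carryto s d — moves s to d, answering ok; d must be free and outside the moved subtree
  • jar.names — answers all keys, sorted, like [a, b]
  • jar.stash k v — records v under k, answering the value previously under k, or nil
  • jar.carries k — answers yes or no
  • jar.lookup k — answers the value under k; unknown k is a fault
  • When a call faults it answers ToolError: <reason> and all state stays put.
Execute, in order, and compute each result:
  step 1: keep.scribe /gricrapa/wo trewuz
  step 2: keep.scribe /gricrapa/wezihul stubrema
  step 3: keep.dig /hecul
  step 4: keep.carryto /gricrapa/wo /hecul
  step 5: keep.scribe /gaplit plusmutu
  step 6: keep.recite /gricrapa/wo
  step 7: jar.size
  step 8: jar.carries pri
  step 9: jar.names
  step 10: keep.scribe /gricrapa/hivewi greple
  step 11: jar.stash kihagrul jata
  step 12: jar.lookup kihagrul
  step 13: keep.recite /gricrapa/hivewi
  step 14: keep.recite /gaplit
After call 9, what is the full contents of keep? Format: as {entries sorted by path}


Answer: {gaplit=plusmutu, gricrapa/, gricrapa/wezihul=stubrema, gricrapa/wo=trewuz, hecul/}

Derivation:
>>> keep.scribe /gricrapa/wo trewuz
[out] created
>>> keep.scribe /gricrapa/wezihul stubrema
[out] created
>>> keep.dig /hecul
[out] ok
>>> keep.carryto /gricrapa/wo /hecul
[out] ToolError: exists
>>> keep.scribe /gaplit plusmutu
[out] created
>>> keep.recite /gricrapa/wo
[out] trewuz
>>> jar.size
[out] 1
>>> jar.carries pri
[out] no
>>> jar.names
[out] [kihagrul]
>>> keep.scribe /gricrapa/hivewi greple
[out] created
>>> jar.stash kihagrul jata
[out] 154
>>> jar.lookup kihagrul
[out] jata
>>> keep.recite /gricrapa/hivewi
[out] greple
>>> keep.recite /gaplit
[out] plusmutu


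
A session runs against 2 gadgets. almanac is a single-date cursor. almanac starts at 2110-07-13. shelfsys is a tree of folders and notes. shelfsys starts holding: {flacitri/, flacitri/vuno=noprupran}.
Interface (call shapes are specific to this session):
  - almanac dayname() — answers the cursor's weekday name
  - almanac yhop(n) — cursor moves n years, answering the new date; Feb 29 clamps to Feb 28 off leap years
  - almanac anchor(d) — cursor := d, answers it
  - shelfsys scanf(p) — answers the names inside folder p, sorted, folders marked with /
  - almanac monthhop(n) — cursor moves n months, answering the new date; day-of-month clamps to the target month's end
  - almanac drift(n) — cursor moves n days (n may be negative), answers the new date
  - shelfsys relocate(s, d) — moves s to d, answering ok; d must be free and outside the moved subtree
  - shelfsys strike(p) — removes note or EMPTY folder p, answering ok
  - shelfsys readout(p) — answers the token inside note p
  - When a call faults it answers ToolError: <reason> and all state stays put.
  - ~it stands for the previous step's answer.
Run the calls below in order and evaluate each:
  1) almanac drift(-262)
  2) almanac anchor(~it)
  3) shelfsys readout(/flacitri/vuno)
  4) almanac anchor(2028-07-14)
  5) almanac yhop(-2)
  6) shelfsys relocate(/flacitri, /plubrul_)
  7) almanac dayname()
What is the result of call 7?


>> almanac drift(n→-262)
<< 2109-10-24
>> almanac anchor(d→~it)
<< 2109-10-24
>> shelfsys readout(p→/flacitri/vuno)
<< noprupran
>> almanac anchor(d→2028-07-14)
<< 2028-07-14
>> almanac yhop(n→-2)
<< 2026-07-14
>> shelfsys relocate(s→/flacitri, d→/plubrul_)
<< ok
>> almanac dayname()
<< Tuesday

Answer: Tuesday


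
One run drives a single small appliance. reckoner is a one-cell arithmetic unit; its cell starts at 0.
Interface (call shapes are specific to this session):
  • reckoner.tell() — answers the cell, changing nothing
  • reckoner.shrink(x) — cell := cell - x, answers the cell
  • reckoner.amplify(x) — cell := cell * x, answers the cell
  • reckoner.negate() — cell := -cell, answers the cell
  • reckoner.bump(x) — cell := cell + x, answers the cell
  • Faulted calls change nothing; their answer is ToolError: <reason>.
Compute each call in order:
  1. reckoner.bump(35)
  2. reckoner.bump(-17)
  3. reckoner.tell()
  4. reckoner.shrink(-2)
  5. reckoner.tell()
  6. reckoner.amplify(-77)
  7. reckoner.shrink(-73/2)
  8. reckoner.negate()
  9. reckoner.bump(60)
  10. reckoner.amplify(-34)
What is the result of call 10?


Act: reckoner.bump[x=35]
Obs: 35
Act: reckoner.bump[x=-17]
Obs: 18
Act: reckoner.tell[]
Obs: 18
Act: reckoner.shrink[x=-2]
Obs: 20
Act: reckoner.tell[]
Obs: 20
Act: reckoner.amplify[x=-77]
Obs: -1540
Act: reckoner.shrink[x=-73/2]
Obs: -3007/2
Act: reckoner.negate[]
Obs: 3007/2
Act: reckoner.bump[x=60]
Obs: 3127/2
Act: reckoner.amplify[x=-34]
Obs: -53159

Answer: -53159


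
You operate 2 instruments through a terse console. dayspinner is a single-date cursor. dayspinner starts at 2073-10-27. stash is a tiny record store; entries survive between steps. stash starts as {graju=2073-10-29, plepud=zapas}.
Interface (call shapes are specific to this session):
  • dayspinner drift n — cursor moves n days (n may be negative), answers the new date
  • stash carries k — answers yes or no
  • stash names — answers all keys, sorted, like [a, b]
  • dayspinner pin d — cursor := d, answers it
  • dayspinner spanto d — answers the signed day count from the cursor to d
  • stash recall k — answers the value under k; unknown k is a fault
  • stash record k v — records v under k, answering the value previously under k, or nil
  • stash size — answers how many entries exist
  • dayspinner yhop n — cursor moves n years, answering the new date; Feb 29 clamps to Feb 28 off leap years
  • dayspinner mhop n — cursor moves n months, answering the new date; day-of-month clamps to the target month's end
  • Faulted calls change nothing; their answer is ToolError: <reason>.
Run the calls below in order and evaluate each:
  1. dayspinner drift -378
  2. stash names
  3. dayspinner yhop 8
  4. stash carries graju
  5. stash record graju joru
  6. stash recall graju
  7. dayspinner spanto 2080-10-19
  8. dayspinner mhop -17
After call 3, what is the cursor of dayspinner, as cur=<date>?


Step: dayspinner drift[n=-378]
Result: 2072-10-14
Step: stash names[]
Result: [graju, plepud]
Step: dayspinner yhop[n=8]
Result: 2080-10-14
Step: stash carries[k=graju]
Result: yes
Step: stash record[k=graju; v=joru]
Result: 2073-10-29
Step: stash recall[k=graju]
Result: joru
Step: dayspinner spanto[d=2080-10-19]
Result: 5
Step: dayspinner mhop[n=-17]
Result: 2079-05-14

Answer: cur=2080-10-14
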